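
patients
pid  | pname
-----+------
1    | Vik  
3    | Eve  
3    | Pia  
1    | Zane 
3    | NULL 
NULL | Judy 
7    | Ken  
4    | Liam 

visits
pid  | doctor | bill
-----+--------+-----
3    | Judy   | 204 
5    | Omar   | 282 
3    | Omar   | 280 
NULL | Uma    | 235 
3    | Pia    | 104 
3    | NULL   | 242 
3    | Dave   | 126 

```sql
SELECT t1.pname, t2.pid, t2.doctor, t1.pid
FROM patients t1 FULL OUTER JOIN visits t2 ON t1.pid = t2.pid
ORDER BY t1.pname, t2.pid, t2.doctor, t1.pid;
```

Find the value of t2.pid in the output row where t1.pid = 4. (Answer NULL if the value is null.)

NULL

FULL OUTER JOIN keeps every row from both sides; unmatched rows get NULL for the other side's columns.
Matching on t1.pid = t2.pid. A NULL in a compared column never satisfies the condition.
- t1[0] pid=1 → no match; kept with NULLs on the t2 side.
- t1[1] pid=3 → 5 match(es) in t2 → 5 row(s).
- t1[2] pid=3 → 5 match(es) in t2 → 5 row(s).
- t1[3] pid=1 → no match; kept with NULLs on the t2 side.
- t1[4] pid=3 → 5 match(es) in t2 → 5 row(s).
- t1[5] pid=NULL → no match; kept with NULLs on the t2 side.
- t1[6] pid=7 → no match; kept with NULLs on the t2 side.
- t1[7] pid=4 → no match; kept with NULLs on the t2 side.
- 2 row(s) from t2 found no t1 partner → padded with NULL.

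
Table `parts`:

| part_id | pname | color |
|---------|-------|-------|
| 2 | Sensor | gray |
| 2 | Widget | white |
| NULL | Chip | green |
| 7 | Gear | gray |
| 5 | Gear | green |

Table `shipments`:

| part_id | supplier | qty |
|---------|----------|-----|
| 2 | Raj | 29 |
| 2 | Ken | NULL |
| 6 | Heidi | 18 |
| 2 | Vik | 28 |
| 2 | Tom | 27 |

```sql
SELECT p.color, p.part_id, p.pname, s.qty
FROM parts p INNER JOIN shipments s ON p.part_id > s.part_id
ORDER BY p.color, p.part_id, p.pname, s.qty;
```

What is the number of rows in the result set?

INNER JOIN keeps only pairs where the ON condition holds.
Matching on p.part_id > s.part_id. A NULL in a compared column never satisfies the condition.
- p row (part_id=2): no match → dropped.
- p row (part_id=2): no match → dropped.
- p row (part_id=NULL): no match → dropped.
- p row (part_id=7): matches 5 s row(s) → 5 output row(s).
- p row (part_id=5): matches 4 s row(s) → 4 output row(s).
Total: 9 rows.

9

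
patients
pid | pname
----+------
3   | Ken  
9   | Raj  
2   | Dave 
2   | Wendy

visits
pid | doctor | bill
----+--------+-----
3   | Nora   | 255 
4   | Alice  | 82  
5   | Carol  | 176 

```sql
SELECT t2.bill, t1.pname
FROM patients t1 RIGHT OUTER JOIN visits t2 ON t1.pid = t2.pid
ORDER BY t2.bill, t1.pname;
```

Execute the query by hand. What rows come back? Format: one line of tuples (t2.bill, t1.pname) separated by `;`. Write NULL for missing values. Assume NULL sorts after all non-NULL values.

RIGHT JOIN keeps every row from `visits`; unmatched rows get NULL for `patients`'s columns.
Matching on t1.pid = t2.pid.
- t1 row (pid=3): matches 1 t2 row(s) → 1 output row(s).
- t1 row (pid=9): no match.
- t1 row (pid=2): no match.
- t1 row (pid=2): no match.
- 2 row(s) from t2 found no t1 partner → padded with NULL.
After projecting and ordering:
t2.bill | t1.pname
82 | NULL
176 | NULL
255 | Ken

(82, NULL); (176, NULL); (255, Ken)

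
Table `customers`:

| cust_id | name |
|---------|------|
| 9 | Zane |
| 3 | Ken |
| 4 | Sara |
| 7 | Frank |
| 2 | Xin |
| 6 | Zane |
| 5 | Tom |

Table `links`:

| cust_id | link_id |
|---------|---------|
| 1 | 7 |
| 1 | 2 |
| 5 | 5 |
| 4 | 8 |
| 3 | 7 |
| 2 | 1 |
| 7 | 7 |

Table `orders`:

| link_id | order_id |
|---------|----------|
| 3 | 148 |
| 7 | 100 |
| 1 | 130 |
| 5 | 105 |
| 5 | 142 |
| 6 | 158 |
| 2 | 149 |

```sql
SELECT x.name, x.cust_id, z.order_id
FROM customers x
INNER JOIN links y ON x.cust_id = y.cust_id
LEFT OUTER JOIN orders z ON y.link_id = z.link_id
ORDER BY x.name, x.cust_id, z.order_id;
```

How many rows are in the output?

Joins associate left-to-right: customers INNER JOIN links on cust_id gives 5 intermediate row(s).
Then LEFT JOIN `orders z` on link_id: each of those 5 rows is kept; rows whose y.link_id has no match in z get NULL for z's columns.
Result: 6 row(s).

6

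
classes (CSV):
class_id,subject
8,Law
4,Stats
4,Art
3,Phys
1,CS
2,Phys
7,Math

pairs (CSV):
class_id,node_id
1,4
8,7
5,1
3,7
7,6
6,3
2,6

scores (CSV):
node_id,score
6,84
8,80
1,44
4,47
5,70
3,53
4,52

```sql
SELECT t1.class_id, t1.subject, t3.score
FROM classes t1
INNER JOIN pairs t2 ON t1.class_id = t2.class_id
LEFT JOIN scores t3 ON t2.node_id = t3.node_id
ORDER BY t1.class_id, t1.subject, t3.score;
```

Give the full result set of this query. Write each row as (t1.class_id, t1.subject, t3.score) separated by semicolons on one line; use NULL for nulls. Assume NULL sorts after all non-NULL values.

Joins associate left-to-right: classes INNER JOIN pairs on class_id gives 5 intermediate row(s).
Then LEFT JOIN `scores t3` on node_id: each of those 5 rows is kept; rows whose t2.node_id has no match in t3 get NULL for t3's columns.

(1, CS, 47); (1, CS, 52); (2, Phys, 84); (3, Phys, NULL); (7, Math, 84); (8, Law, NULL)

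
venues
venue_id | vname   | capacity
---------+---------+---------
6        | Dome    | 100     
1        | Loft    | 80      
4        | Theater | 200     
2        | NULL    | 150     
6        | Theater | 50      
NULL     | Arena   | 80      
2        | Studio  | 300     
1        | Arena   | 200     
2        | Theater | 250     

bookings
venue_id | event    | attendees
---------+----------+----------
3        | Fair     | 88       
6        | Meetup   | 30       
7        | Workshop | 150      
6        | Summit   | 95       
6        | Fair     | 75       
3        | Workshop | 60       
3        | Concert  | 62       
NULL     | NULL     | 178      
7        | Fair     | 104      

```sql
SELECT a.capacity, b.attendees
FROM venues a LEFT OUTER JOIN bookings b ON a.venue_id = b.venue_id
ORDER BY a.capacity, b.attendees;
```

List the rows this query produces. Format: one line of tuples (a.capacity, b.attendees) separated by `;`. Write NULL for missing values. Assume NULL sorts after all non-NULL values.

(50, 30); (50, 75); (50, 95); (80, NULL); (80, NULL); (100, 30); (100, 75); (100, 95); (150, NULL); (200, NULL); (200, NULL); (250, NULL); (300, NULL)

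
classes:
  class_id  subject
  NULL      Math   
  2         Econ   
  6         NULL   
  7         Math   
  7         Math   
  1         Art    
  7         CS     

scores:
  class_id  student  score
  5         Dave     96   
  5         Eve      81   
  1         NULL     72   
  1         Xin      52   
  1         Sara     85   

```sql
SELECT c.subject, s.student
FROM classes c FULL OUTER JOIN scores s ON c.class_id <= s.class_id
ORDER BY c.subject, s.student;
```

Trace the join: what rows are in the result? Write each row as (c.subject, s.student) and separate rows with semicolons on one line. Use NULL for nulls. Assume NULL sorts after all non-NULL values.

FULL OUTER JOIN keeps every row from both sides; unmatched rows get NULL for the other side's columns.
Matching on c.class_id <= s.class_id. A NULL in a compared column never satisfies the condition.
- c row (class_id=NULL): no match → kept, s columns NULL.
- c row (class_id=2): matches 2 s row(s) → 2 output row(s).
- c row (class_id=6): no match → kept, s columns NULL.
- c row (class_id=7): no match → kept, s columns NULL.
- c row (class_id=7): no match → kept, s columns NULL.
- c row (class_id=1): matches 5 s row(s) → 5 output row(s).
- c row (class_id=7): no match → kept, s columns NULL.

(Art, Dave); (Art, Eve); (Art, Sara); (Art, Xin); (Art, NULL); (CS, NULL); (Econ, Dave); (Econ, Eve); (Math, NULL); (Math, NULL); (Math, NULL); (NULL, NULL)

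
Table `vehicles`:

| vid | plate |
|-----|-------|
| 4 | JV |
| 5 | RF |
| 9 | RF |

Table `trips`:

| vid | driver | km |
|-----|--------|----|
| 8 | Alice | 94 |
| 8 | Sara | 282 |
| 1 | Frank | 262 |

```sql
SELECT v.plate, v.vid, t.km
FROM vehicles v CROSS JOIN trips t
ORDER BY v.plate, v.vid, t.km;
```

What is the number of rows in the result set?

CROSS JOIN pairs every row of `vehicles` with every row of `trips`: 3 × 3 = 9 rows.

9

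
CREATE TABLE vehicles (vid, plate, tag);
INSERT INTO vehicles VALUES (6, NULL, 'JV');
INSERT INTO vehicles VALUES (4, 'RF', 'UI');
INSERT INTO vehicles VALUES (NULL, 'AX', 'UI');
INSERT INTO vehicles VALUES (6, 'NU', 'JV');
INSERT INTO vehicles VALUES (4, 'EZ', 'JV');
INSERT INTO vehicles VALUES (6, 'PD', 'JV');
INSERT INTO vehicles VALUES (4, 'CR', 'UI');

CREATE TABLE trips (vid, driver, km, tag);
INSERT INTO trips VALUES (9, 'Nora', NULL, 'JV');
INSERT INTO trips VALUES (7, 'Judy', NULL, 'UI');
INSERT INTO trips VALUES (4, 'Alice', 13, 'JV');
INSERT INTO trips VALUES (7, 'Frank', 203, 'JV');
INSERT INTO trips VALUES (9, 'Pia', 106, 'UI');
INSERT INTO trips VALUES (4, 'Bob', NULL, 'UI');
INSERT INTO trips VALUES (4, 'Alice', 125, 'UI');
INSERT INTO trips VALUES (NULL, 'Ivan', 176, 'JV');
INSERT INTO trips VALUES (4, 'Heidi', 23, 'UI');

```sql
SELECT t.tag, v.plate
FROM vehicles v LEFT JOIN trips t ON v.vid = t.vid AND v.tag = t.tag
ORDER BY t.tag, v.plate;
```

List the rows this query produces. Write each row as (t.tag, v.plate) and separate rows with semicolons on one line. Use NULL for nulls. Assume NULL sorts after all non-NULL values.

(JV, EZ); (UI, CR); (UI, CR); (UI, CR); (UI, RF); (UI, RF); (UI, RF); (NULL, AX); (NULL, NU); (NULL, PD); (NULL, NULL)

LEFT JOIN keeps every row from `vehicles`; unmatched rows get NULL for `trips`'s columns.
Matching on v.vid = t.vid AND v.tag = t.tag. A NULL in a compared column never satisfies the condition.
Matched pairs: 7; unmatched v rows kept: 4.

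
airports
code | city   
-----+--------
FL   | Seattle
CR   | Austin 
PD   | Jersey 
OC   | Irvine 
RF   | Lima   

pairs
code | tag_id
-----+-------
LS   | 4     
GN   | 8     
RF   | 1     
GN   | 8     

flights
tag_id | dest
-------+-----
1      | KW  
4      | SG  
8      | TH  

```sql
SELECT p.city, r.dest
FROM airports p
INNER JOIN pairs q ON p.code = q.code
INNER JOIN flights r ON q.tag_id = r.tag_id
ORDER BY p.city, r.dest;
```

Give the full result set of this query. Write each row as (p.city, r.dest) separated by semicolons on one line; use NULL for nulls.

(Lima, KW)

Step 1 — p INNER JOIN q on code → 1 row(s).
Then INNER JOIN `flights r` on tag_id: keep only rows whose q.tag_id appears in r.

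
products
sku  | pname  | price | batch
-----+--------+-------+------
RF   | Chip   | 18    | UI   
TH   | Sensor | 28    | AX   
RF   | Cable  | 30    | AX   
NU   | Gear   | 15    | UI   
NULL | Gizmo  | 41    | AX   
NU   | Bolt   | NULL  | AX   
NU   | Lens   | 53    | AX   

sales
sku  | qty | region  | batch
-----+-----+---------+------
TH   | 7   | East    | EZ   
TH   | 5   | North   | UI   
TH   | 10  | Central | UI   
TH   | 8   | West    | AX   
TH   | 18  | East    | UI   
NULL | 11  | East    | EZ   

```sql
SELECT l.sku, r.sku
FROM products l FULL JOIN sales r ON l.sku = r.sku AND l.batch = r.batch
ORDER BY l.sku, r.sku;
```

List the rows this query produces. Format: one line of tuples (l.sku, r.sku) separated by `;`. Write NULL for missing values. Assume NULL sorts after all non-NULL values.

FULL OUTER JOIN keeps every row from both sides; unmatched rows get NULL for the other side's columns.
Matching on l.sku = r.sku AND l.batch = r.batch. A NULL in a compared column never satisfies the condition.
Matched pairs: 1; unmatched l rows kept: 6; unmatched r rows kept: 5.

(NU, NULL); (NU, NULL); (NU, NULL); (RF, NULL); (RF, NULL); (TH, TH); (NULL, TH); (NULL, TH); (NULL, TH); (NULL, TH); (NULL, NULL); (NULL, NULL)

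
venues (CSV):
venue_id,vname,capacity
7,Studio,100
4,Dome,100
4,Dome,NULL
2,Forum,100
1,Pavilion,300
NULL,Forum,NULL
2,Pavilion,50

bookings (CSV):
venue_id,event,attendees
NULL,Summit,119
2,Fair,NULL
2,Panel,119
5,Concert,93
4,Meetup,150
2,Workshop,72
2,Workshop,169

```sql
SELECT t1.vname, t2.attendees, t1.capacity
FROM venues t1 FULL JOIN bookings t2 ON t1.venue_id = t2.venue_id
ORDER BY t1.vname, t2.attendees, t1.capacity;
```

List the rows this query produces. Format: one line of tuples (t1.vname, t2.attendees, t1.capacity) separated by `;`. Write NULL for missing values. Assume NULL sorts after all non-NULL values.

FULL OUTER JOIN keeps every row from both sides; unmatched rows get NULL for the other side's columns.
Matching on t1.venue_id = t2.venue_id. A NULL in a compared column never satisfies the condition.
- venue_id=7: no t2 row matches, row kept with t2 columns NULL.
- venue_id=4: 1 matching t2 row(s), so 1 row(s) emitted.
- venue_id=4: 1 matching t2 row(s), so 1 row(s) emitted.
- venue_id=2: 4 matching t2 row(s), so 4 row(s) emitted.
- venue_id=1: no t2 row matches, row kept with t2 columns NULL.
- venue_id=NULL: no t2 row matches, row kept with t2 columns NULL.
- venue_id=2: 4 matching t2 row(s), so 4 row(s) emitted.
- 2 t2 row(s) had no t1 match → kept, t1 columns NULL.

(Dome, 150, 100); (Dome, 150, NULL); (Forum, 72, 100); (Forum, 119, 100); (Forum, 169, 100); (Forum, NULL, 100); (Forum, NULL, NULL); (Pavilion, 72, 50); (Pavilion, 119, 50); (Pavilion, 169, 50); (Pavilion, NULL, 50); (Pavilion, NULL, 300); (Studio, NULL, 100); (NULL, 93, NULL); (NULL, 119, NULL)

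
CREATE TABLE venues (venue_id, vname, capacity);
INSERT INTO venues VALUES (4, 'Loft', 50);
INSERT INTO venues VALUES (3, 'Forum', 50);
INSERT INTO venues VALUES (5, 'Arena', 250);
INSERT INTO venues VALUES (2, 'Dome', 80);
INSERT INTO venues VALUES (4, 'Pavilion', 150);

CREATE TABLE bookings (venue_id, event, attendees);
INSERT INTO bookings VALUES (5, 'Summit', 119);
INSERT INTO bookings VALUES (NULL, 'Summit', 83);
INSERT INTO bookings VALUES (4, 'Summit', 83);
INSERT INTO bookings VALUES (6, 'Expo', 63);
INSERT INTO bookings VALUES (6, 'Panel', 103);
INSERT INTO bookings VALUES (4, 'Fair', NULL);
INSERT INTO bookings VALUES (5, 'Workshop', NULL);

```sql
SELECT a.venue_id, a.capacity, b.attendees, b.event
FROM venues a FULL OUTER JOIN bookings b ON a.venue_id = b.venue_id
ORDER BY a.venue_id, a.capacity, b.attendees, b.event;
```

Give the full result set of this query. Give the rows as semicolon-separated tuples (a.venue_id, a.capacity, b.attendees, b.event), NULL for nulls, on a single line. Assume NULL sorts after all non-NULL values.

(2, 80, NULL, NULL); (3, 50, NULL, NULL); (4, 50, 83, Summit); (4, 50, NULL, Fair); (4, 150, 83, Summit); (4, 150, NULL, Fair); (5, 250, 119, Summit); (5, 250, NULL, Workshop); (NULL, NULL, 63, Expo); (NULL, NULL, 83, Summit); (NULL, NULL, 103, Panel)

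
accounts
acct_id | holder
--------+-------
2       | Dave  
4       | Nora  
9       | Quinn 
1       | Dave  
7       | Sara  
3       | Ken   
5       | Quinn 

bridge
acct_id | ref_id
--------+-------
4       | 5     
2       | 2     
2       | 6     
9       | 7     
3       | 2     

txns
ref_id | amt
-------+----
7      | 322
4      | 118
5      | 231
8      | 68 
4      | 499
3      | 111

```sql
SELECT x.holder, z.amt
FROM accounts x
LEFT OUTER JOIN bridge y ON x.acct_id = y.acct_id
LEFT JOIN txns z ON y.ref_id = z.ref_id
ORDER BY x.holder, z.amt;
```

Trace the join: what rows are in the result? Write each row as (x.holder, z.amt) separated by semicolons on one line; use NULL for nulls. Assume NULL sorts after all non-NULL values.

Joins associate left-to-right: accounts LEFT JOIN bridge on acct_id gives 8 intermediate row(s).
Then LEFT JOIN `txns z` on ref_id: each of those 8 rows is kept; rows whose y.ref_id has no match in z get NULL for z's columns.

(Dave, NULL); (Dave, NULL); (Dave, NULL); (Ken, NULL); (Nora, 231); (Quinn, 322); (Quinn, NULL); (Sara, NULL)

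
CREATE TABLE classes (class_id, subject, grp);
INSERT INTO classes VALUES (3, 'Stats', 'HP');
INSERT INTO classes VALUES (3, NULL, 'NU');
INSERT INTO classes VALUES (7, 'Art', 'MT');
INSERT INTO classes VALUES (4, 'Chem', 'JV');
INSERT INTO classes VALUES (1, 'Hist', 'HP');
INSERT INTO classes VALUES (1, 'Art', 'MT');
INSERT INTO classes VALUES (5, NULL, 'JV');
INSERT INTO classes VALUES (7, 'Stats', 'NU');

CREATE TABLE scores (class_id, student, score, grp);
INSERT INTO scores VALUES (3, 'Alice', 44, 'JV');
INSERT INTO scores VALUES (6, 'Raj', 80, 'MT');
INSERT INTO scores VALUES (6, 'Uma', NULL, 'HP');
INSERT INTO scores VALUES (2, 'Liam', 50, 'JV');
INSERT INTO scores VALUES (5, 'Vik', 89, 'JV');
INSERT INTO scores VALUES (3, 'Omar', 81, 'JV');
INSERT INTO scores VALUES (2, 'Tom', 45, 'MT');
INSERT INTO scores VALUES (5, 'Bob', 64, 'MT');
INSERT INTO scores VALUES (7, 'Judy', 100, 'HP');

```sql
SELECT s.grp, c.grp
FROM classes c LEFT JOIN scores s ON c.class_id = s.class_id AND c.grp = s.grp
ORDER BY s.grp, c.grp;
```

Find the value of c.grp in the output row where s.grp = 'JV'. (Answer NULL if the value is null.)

LEFT JOIN keeps every row from `classes`; unmatched rows get NULL for `scores`'s columns.
Matching on c.class_id = s.class_id AND c.grp = s.grp.
- c (class_id=3, grp=HP) has no partner → padded with NULL.
- c (class_id=3, grp=NU) has no partner → padded with NULL.
- c (class_id=7, grp=MT) has no partner → padded with NULL.
- c (class_id=4, grp=JV) has no partner → padded with NULL.
- c (class_id=1, grp=HP) has no partner → padded with NULL.
- c (class_id=1, grp=MT) has no partner → padded with NULL.
- c (class_id=5, grp=JV) pairs with 1 row(s) of s.
- c (class_id=7, grp=NU) has no partner → padded with NULL.

JV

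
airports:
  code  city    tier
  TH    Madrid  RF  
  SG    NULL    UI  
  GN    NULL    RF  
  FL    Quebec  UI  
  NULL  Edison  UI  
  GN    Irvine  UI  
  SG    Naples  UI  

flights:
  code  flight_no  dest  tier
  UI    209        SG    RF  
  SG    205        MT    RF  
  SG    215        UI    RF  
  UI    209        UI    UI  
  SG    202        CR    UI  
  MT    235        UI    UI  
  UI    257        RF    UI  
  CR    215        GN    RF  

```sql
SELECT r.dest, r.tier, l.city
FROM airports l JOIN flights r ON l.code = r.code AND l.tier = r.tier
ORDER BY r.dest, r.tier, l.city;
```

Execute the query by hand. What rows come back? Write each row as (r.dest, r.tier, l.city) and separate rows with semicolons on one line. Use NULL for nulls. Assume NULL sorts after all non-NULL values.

(CR, UI, Naples); (CR, UI, NULL)

INNER JOIN keeps only pairs where the ON condition holds.
Matching on l.code = r.code AND l.tier = r.tier. A NULL in a compared column never satisfies the condition.
Matched pairs: 2.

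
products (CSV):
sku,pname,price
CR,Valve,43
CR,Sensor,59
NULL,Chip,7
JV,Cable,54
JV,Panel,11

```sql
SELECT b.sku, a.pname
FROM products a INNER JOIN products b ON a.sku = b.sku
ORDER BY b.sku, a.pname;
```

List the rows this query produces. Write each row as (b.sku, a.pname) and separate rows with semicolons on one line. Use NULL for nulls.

(CR, Sensor); (CR, Sensor); (CR, Valve); (CR, Valve); (JV, Cable); (JV, Cable); (JV, Panel); (JV, Panel)

INNER JOIN keeps only pairs where the ON condition holds.
Matching on a.sku = b.sku. A NULL in a compared column never satisfies the condition.
Matched pairs: 8.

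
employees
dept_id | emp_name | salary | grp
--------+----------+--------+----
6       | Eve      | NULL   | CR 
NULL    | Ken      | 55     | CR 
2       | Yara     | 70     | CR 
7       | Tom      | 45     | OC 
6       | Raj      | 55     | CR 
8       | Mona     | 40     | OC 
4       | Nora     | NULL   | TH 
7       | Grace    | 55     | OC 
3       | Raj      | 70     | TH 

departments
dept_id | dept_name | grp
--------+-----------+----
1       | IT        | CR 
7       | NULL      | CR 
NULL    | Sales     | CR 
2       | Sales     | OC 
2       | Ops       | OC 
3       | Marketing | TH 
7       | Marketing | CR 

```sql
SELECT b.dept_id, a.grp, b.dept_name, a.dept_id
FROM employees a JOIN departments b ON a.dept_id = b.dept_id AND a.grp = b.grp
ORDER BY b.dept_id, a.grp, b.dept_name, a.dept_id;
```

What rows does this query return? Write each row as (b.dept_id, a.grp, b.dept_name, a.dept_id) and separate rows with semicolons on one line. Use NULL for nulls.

(3, TH, Marketing, 3)

INNER JOIN keeps only pairs where the ON condition holds.
Matching on a.dept_id = b.dept_id AND a.grp = b.grp. A NULL in a compared column never satisfies the condition.
Matched pairs: 1.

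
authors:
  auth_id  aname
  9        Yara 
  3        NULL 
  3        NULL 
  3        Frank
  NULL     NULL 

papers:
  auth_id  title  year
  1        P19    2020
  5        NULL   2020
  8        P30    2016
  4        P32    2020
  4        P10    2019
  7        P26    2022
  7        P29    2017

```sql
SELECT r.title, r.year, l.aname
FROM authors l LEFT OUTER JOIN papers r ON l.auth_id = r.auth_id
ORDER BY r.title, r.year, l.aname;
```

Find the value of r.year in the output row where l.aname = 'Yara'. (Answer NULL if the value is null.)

LEFT JOIN keeps every row from `authors`; unmatched rows get NULL for `papers`'s columns.
Matching on l.auth_id = r.auth_id. A NULL in a compared column never satisfies the condition.
Matched pairs: 0; unmatched l rows kept: 5.

NULL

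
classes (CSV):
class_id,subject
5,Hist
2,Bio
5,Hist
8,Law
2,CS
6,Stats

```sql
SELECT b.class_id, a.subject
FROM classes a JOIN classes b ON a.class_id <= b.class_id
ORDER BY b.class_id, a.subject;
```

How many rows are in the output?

INNER JOIN keeps only pairs where the ON condition holds.
Matching on a.class_id <= b.class_id.
- a[0] class_id=5 → 4 match(es) in b → 4 row(s).
- a[1] class_id=2 → 6 match(es) in b → 6 row(s).
- a[2] class_id=5 → 4 match(es) in b → 4 row(s).
- a[3] class_id=8 → 1 match(es) in b → 1 row(s).
- a[4] class_id=2 → 6 match(es) in b → 6 row(s).
- a[5] class_id=6 → 2 match(es) in b → 2 row(s).
Total: 23 rows.

23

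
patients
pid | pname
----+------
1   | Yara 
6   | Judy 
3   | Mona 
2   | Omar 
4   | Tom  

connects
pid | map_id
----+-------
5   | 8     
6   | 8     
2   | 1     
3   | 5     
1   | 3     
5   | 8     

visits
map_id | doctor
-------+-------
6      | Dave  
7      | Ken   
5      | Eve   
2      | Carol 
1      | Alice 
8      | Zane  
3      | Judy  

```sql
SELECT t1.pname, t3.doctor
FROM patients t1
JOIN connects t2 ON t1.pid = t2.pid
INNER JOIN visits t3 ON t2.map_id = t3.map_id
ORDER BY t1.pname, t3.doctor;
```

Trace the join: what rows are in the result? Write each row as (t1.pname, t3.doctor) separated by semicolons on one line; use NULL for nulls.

Evaluate left to right. First `patients t1 INNER JOIN connects t2` on pid: 4 row(s).
Then INNER JOIN `visits t3` on map_id: keep only rows whose t2.map_id appears in t3.

(Judy, Zane); (Mona, Eve); (Omar, Alice); (Yara, Judy)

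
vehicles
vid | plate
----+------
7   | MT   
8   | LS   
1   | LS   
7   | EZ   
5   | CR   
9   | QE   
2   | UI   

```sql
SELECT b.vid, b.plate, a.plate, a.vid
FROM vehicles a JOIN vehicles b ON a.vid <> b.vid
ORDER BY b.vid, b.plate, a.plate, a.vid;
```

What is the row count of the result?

40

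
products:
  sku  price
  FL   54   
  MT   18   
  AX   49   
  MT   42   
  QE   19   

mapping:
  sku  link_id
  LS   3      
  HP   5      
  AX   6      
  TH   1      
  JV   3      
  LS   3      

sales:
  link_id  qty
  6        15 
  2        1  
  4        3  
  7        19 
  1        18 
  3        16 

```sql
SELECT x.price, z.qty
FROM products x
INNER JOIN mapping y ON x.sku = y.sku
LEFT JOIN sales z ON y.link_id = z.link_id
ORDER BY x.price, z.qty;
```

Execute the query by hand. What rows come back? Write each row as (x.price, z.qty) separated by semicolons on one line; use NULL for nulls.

(49, 15)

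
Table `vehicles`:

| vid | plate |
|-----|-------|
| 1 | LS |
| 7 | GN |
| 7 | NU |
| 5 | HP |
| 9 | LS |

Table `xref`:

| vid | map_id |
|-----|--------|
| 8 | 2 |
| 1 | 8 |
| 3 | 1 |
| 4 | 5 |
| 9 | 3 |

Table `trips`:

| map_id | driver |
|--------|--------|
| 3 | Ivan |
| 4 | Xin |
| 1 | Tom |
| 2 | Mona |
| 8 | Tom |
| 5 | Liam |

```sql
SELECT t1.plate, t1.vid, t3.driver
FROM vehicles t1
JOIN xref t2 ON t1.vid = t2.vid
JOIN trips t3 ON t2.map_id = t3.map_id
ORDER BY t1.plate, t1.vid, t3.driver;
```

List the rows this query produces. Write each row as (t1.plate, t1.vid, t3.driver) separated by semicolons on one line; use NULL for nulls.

Step 1 — t1 INNER JOIN t2 on vid → 2 row(s).
Then INNER JOIN `trips t3` on map_id: keep only rows whose t2.map_id appears in t3.

(LS, 1, Tom); (LS, 9, Ivan)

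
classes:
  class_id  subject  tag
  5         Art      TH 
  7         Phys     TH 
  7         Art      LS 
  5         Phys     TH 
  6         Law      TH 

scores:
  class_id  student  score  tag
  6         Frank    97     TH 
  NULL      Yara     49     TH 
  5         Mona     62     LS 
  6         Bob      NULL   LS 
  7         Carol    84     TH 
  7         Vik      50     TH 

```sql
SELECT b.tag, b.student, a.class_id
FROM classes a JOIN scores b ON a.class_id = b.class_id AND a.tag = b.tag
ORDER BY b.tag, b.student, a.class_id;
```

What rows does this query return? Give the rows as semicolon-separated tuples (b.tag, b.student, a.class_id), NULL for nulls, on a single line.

(TH, Carol, 7); (TH, Frank, 6); (TH, Vik, 7)

INNER JOIN keeps only pairs where the ON condition holds.
Matching on a.class_id = b.class_id AND a.tag = b.tag. A NULL in a compared column never satisfies the condition.
Matched pairs: 3.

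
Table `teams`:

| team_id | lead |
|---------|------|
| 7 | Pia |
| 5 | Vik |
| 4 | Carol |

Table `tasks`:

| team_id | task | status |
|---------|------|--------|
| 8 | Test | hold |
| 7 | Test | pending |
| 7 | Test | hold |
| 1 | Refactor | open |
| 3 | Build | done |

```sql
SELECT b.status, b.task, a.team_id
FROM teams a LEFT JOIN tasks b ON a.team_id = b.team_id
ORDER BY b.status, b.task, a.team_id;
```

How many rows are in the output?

4

LEFT JOIN keeps every row from `teams`; unmatched rows get NULL for `tasks`'s columns.
Matching on a.team_id = b.team_id.
Matched pairs: 2; unmatched a rows kept: 2.
Total: 2 matched + 2 padded = 4 rows.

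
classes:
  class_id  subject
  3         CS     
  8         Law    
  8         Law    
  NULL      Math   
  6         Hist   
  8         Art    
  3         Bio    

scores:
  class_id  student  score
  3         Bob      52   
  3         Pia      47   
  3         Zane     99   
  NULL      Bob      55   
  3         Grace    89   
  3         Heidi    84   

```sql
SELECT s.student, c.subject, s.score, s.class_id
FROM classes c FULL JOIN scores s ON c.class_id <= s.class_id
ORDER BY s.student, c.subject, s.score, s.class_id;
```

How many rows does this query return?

16

FULL OUTER JOIN keeps every row from both sides; unmatched rows get NULL for the other side's columns.
Matching on c.class_id <= s.class_id. A NULL in a compared column never satisfies the condition.
- c row (class_id=3): matches 5 s row(s) → 5 output row(s).
- c row (class_id=8): no match → kept, s columns NULL.
- c row (class_id=8): no match → kept, s columns NULL.
- c row (class_id=NULL): no match → kept, s columns NULL.
- c row (class_id=6): no match → kept, s columns NULL.
- c row (class_id=8): no match → kept, s columns NULL.
- c row (class_id=3): matches 5 s row(s) → 5 output row(s).
- 1 s row(s) had no c match → kept, c columns NULL.
Total: 10 matched + 6 padded = 16 rows.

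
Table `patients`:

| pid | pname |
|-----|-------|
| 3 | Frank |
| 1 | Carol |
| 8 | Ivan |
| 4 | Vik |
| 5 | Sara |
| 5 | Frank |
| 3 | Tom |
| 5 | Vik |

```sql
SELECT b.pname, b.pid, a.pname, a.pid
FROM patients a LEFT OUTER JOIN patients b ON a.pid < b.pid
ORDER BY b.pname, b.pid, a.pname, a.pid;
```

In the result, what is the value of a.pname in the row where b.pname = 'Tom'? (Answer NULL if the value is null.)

Carol

LEFT JOIN keeps every row from `patients a`; unmatched rows get NULL for `patients b`'s columns.
Matching on a.pid < b.pid.
- a row (pid=3): matches 5 b row(s) → 5 output row(s).
- a row (pid=1): matches 7 b row(s) → 7 output row(s).
- a row (pid=8): no match → kept, b columns NULL.
- a row (pid=4): matches 4 b row(s) → 4 output row(s).
- a row (pid=5): matches 1 b row(s) → 1 output row(s).
- a row (pid=5): matches 1 b row(s) → 1 output row(s).
- a row (pid=3): matches 5 b row(s) → 5 output row(s).
- a row (pid=5): matches 1 b row(s) → 1 output row(s).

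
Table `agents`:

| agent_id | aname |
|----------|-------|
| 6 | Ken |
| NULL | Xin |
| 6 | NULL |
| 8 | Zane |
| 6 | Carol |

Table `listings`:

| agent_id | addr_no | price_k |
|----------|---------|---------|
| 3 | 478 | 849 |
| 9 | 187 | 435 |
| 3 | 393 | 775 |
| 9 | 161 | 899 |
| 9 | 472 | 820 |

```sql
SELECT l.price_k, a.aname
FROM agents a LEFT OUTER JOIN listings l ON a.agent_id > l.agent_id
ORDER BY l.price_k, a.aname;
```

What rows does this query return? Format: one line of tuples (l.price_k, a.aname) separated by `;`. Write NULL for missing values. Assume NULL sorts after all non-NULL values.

(775, Carol); (775, Ken); (775, Zane); (775, NULL); (849, Carol); (849, Ken); (849, Zane); (849, NULL); (NULL, Xin)

LEFT JOIN keeps every row from `agents`; unmatched rows get NULL for `listings`'s columns.
Matching on a.agent_id > l.agent_id. A NULL in a compared column never satisfies the condition.
Matched pairs: 8; unmatched a rows kept: 1.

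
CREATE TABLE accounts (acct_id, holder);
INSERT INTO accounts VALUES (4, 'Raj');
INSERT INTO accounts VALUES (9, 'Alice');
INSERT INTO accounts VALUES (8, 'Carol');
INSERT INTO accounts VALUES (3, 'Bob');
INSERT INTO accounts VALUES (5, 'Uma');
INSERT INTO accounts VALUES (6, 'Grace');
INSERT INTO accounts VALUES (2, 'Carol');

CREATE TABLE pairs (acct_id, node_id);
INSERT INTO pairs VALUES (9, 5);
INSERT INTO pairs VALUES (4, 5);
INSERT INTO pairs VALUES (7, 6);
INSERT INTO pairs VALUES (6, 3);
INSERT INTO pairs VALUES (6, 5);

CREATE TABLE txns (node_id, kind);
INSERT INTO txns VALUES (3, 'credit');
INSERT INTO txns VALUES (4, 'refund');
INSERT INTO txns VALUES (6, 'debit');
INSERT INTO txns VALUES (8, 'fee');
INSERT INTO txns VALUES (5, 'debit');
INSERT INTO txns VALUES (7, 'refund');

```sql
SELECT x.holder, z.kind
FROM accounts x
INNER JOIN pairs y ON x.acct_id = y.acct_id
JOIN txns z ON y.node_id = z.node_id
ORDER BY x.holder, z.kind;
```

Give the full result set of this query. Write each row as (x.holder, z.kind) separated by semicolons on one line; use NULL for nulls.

(Alice, debit); (Grace, credit); (Grace, debit); (Raj, debit)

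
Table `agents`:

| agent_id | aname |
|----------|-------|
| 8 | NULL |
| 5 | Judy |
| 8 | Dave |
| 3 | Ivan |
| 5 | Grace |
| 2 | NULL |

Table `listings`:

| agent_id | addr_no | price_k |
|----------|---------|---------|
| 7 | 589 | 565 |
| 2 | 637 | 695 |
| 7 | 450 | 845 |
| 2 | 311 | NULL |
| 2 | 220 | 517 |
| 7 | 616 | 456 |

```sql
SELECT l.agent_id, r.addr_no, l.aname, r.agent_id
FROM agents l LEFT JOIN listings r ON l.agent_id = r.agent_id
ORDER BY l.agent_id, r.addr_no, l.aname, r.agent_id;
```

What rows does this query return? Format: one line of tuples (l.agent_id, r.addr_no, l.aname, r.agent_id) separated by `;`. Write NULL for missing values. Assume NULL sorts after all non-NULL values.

LEFT JOIN keeps every row from `agents`; unmatched rows get NULL for `listings`'s columns.
Matching on l.agent_id = r.agent_id.
- l (agent_id=8) has no partner → padded with NULL.
- l (agent_id=5) has no partner → padded with NULL.
- l (agent_id=8) has no partner → padded with NULL.
- l (agent_id=3) has no partner → padded with NULL.
- l (agent_id=5) has no partner → padded with NULL.
- l (agent_id=2) pairs with 3 row(s) of r.
After projecting and ordering:
l.agent_id | r.addr_no | l.aname | r.agent_id
2 | 220 | NULL | 2
2 | 311 | NULL | 2
2 | 637 | NULL | 2
3 | NULL | Ivan | NULL
5 | NULL | Grace | NULL
5 | NULL | Judy | NULL
8 | NULL | Dave | NULL
8 | NULL | NULL | NULL

(2, 220, NULL, 2); (2, 311, NULL, 2); (2, 637, NULL, 2); (3, NULL, Ivan, NULL); (5, NULL, Grace, NULL); (5, NULL, Judy, NULL); (8, NULL, Dave, NULL); (8, NULL, NULL, NULL)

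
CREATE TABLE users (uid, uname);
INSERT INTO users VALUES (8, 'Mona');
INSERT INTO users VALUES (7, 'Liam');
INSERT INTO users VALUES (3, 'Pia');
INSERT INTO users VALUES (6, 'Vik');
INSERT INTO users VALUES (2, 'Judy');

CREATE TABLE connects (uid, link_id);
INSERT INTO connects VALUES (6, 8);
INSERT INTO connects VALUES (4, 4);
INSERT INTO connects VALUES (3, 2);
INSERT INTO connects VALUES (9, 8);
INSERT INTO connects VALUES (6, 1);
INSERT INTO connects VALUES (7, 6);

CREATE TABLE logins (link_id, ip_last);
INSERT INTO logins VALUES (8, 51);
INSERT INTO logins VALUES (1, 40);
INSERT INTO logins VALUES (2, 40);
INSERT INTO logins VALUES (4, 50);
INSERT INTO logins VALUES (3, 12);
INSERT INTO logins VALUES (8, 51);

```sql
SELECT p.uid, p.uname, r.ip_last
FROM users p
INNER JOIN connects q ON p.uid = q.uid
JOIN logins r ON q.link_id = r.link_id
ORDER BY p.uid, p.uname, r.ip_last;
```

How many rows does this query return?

Step 1 — p INNER JOIN q on uid → 4 row(s).
Then INNER JOIN `logins r` on link_id: keep only rows whose q.link_id appears in r.
Result: 4 row(s).

4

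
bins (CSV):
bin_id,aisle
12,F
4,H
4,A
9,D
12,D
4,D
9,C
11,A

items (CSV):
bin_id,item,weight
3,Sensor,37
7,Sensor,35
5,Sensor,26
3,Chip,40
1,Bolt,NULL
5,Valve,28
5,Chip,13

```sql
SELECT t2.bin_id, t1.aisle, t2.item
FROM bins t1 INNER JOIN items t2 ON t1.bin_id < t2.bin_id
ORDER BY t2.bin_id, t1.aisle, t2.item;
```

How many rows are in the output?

12

INNER JOIN keeps only pairs where the ON condition holds.
Matching on t1.bin_id < t2.bin_id.
- t1 row (bin_id=12): no match → dropped.
- t1 row (bin_id=4): matches 4 t2 row(s) → 4 output row(s).
- t1 row (bin_id=4): matches 4 t2 row(s) → 4 output row(s).
- t1 row (bin_id=9): no match → dropped.
- t1 row (bin_id=12): no match → dropped.
- t1 row (bin_id=4): matches 4 t2 row(s) → 4 output row(s).
- t1 row (bin_id=9): no match → dropped.
- t1 row (bin_id=11): no match → dropped.
Total: 12 rows.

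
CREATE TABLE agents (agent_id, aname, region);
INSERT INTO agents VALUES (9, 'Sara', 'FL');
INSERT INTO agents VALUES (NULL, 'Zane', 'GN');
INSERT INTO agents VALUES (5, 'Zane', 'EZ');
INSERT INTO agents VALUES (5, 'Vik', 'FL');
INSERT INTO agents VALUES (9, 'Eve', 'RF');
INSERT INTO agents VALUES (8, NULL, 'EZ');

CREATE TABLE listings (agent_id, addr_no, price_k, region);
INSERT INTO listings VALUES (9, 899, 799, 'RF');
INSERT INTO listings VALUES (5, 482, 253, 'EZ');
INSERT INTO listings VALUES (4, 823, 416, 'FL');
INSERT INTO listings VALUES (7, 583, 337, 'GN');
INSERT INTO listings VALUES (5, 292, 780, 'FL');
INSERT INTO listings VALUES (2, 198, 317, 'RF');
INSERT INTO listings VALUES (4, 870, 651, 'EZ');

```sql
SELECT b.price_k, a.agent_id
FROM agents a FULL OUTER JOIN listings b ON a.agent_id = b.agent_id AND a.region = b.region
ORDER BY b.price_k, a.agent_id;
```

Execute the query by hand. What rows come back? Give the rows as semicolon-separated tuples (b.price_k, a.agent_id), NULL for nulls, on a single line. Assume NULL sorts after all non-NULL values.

(253, 5); (317, NULL); (337, NULL); (416, NULL); (651, NULL); (780, 5); (799, 9); (NULL, 8); (NULL, 9); (NULL, NULL)

FULL OUTER JOIN keeps every row from both sides; unmatched rows get NULL for the other side's columns.
Matching on a.agent_id = b.agent_id AND a.region = b.region. A NULL in a compared column never satisfies the condition.
Matched pairs: 3; unmatched a rows kept: 3; unmatched b rows kept: 4.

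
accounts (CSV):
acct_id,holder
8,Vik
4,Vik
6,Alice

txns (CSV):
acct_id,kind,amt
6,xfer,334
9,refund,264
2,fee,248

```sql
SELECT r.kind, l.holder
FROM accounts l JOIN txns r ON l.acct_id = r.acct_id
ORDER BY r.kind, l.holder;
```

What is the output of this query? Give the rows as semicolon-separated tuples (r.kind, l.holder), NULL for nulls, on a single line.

(xfer, Alice)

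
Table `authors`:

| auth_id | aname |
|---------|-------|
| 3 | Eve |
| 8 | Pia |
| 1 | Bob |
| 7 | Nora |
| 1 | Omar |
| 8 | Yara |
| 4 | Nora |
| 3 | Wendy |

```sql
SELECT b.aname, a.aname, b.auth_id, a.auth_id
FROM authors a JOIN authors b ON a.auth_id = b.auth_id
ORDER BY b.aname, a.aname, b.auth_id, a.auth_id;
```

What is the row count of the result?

INNER JOIN keeps only pairs where the ON condition holds.
Matching on a.auth_id = b.auth_id.
- a row (auth_id=3): matches 2 b row(s) → 2 output row(s).
- a row (auth_id=8): matches 2 b row(s) → 2 output row(s).
- a row (auth_id=1): matches 2 b row(s) → 2 output row(s).
- a row (auth_id=7): matches 1 b row(s) → 1 output row(s).
- a row (auth_id=1): matches 2 b row(s) → 2 output row(s).
- a row (auth_id=8): matches 2 b row(s) → 2 output row(s).
- a row (auth_id=4): matches 1 b row(s) → 1 output row(s).
- a row (auth_id=3): matches 2 b row(s) → 2 output row(s).
Total: 14 rows.

14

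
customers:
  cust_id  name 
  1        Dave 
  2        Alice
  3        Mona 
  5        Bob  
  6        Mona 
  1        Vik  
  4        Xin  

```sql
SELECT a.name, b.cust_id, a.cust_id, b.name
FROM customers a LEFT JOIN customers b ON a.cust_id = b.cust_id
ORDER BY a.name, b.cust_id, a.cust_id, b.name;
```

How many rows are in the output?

9

LEFT JOIN keeps every row from `customers a`; unmatched rows get NULL for `customers b`'s columns.
Matching on a.cust_id = b.cust_id.
Matched pairs: 9; unmatched a rows kept: 0.
Total: 9 rows.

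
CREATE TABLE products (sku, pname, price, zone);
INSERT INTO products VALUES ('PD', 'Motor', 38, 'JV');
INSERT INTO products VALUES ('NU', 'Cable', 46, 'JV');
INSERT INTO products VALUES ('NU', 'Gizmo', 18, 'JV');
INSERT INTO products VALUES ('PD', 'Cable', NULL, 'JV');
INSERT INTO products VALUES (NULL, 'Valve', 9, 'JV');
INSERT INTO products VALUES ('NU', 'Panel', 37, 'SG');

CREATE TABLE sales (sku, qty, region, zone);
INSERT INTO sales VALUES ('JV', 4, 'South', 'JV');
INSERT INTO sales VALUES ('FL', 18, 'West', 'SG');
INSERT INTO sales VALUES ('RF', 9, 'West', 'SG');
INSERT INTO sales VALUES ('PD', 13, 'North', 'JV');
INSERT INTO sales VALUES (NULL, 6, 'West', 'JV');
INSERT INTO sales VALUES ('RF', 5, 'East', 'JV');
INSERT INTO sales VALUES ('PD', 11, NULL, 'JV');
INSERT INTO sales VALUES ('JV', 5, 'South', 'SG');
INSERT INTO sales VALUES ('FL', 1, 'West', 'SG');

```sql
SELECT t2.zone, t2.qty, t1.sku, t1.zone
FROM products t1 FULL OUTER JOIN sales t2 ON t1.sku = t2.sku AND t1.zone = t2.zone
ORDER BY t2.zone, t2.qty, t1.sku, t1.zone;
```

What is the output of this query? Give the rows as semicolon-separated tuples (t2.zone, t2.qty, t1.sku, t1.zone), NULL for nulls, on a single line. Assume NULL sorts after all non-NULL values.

(JV, 4, NULL, NULL); (JV, 5, NULL, NULL); (JV, 6, NULL, NULL); (JV, 11, PD, JV); (JV, 11, PD, JV); (JV, 13, PD, JV); (JV, 13, PD, JV); (SG, 1, NULL, NULL); (SG, 5, NULL, NULL); (SG, 9, NULL, NULL); (SG, 18, NULL, NULL); (NULL, NULL, NU, JV); (NULL, NULL, NU, JV); (NULL, NULL, NU, SG); (NULL, NULL, NULL, JV)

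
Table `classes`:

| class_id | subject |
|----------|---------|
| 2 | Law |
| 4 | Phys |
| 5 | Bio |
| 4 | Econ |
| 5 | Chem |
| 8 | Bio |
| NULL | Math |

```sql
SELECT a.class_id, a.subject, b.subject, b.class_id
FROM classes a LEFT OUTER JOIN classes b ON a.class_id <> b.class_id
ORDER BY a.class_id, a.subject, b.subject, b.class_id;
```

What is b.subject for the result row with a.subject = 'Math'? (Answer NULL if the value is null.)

NULL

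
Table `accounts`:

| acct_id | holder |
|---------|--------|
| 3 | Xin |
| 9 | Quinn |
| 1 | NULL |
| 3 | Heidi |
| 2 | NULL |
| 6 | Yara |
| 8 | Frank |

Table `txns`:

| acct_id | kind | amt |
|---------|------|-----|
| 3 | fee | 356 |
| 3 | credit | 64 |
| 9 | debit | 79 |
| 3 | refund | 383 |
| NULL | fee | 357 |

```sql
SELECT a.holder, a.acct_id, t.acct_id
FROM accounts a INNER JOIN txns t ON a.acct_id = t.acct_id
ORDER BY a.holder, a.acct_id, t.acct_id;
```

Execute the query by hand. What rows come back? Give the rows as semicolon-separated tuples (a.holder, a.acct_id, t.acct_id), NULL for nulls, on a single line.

(Heidi, 3, 3); (Heidi, 3, 3); (Heidi, 3, 3); (Quinn, 9, 9); (Xin, 3, 3); (Xin, 3, 3); (Xin, 3, 3)

INNER JOIN keeps only pairs where the ON condition holds.
Matching on a.acct_id = t.acct_id. A NULL in a compared column never satisfies the condition.
Matched pairs: 7.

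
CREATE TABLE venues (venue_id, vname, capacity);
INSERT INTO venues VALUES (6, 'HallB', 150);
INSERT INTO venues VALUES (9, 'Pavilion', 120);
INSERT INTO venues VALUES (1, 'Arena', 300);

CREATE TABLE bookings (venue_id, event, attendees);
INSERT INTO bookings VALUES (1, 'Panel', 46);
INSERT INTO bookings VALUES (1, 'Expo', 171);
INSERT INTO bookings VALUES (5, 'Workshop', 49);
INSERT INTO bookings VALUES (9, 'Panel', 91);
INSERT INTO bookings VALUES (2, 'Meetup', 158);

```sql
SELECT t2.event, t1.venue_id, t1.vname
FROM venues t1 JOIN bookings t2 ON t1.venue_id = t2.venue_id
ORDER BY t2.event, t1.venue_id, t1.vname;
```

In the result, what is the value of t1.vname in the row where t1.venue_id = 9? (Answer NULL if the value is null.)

Pavilion

INNER JOIN keeps only pairs where the ON condition holds.
Matching on t1.venue_id = t2.venue_id.
- venue_id=6: no matching t2 row, dropped.
- venue_id=9: 1 matching t2 row(s), so 1 row(s) emitted.
- venue_id=1: 2 matching t2 row(s), so 2 row(s) emitted.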